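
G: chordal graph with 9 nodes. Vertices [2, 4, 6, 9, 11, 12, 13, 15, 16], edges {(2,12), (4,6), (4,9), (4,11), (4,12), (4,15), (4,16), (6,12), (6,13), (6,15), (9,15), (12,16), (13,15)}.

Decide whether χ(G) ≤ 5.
Yes, G is 5-colorable

A valid 5-coloring: color 1: [2, 4, 13]; color 2: [11, 12, 15]; color 3: [6, 9, 16].
(χ(G) = 3 ≤ 5.)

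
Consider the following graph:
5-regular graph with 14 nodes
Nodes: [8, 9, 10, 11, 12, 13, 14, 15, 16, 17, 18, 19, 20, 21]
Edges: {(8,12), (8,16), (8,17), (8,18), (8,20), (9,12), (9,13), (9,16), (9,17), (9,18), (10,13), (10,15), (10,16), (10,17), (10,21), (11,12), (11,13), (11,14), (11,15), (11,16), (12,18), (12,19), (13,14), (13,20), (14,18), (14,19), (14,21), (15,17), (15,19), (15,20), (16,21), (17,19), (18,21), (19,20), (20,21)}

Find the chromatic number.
Clique number ω(G) = 3 (lower bound: χ ≥ ω).
Suppose a proper 3-coloring c exists. The clique [8, 12, 18] takes 3 distinct colors; by symmetry let c(8) = 1, c(12) = 2, c(18) = 3.
- Vertex 9: neighbors [12, 18] already have colors [2, 3] ⇒ c(9) = 1.
- Vertex 11: neighbors [12] already have colors [2]; try each remaining color.
- Case c(11) = 1:
  - Vertex 14: neighbors [11, 18] already have colors [1, 3] ⇒ c(14) = 2.
  - Vertex 21: neighbors [14, 18] already have colors [2, 3] ⇒ c(21) = 1.
  - Vertex 13: neighbors [9, 14] already have colors [1, 2] ⇒ c(13) = 3.
  - Vertex 10: neighbors [21, 13] already have colors [1, 3] ⇒ c(10) = 2.
  - Vertex 15: neighbors [11, 10] already have colors [1, 2] ⇒ c(15) = 3.
  - Vertex 17: neighbors [8, 10, 15] already have colors [1, 2, 3] — all 3 colors blocked. Contradiction.
- Case c(11) = 3:
  - Vertex 13: neighbors [9, 11] already have colors [1, 3] ⇒ c(13) = 2.
  - Vertex 20: neighbors [8, 13] already have colors [1, 2] ⇒ c(20) = 3.
  - Vertex 19: neighbors [12, 20] already have colors [2, 3] ⇒ c(19) = 1.
  - Vertex 14: neighbors [19, 13, 11] already have colors [1, 2, 3] — all 3 colors blocked. Contradiction.
Every case ends in a contradiction, so G has no proper 3-coloring (χ ≥ 4).
The coloring below uses 4 colors, so χ(G) = 4.
A valid 4-coloring: color 1: [12, 14, 16, 17, 20]; color 2: [8, 9, 15, 21]; color 3: [10, 11, 18, 19]; color 4: [13].

χ(G) = 4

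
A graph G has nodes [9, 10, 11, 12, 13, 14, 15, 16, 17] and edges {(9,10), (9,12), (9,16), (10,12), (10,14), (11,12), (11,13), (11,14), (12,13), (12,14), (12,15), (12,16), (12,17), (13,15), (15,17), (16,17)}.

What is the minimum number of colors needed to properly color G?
χ(G) = 3

Clique number ω(G) = 3 (lower bound: χ ≥ ω).
The clique on [9, 12, 16] has size 3, forcing χ ≥ 3, and the coloring below uses 3 colors, so χ(G) = 3.
A valid 3-coloring: color 1: [12]; color 2: [9, 13, 14, 17]; color 3: [10, 11, 15, 16].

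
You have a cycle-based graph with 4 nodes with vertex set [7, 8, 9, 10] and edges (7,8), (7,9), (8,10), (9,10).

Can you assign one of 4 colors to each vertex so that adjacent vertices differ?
A valid 4-coloring: color 1: [7, 10]; color 2: [8, 9].
(χ(G) = 2 ≤ 4.)

Yes, G is 4-colorable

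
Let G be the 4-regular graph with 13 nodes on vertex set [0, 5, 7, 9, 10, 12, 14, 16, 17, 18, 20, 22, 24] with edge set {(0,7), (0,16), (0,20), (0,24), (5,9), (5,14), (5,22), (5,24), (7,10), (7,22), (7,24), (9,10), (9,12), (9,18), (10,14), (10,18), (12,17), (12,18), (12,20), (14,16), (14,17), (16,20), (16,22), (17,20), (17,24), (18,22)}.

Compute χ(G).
Clique number ω(G) = 3 (lower bound: χ ≥ ω).
The clique on [0, 16, 20] has size 3, forcing χ ≥ 3, and the coloring below uses 3 colors, so χ(G) = 3.
A valid 3-coloring: color 1: [5, 7, 16, 17, 18]; color 2: [0, 10, 12, 22]; color 3: [9, 14, 20, 24].

χ(G) = 3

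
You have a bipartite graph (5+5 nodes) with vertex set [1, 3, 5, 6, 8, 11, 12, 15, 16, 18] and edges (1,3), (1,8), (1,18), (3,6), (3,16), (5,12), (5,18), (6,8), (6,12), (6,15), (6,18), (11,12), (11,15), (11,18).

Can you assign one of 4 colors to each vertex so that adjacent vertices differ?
Yes, G is 4-colorable

A valid 4-coloring: color 1: [1, 5, 6, 11, 16]; color 2: [3, 8, 12, 15, 18].
(χ(G) = 2 ≤ 4.)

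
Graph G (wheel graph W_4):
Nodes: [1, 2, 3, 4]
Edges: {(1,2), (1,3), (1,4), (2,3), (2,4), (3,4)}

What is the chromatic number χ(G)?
χ(G) = 4

Clique number ω(G) = 4 (lower bound: χ ≥ ω).
The clique on [1, 2, 3, 4] has size 4, forcing χ ≥ 4, and the coloring below uses 4 colors, so χ(G) = 4.
A valid 4-coloring: color 1: [3]; color 2: [2]; color 3: [4]; color 4: [1].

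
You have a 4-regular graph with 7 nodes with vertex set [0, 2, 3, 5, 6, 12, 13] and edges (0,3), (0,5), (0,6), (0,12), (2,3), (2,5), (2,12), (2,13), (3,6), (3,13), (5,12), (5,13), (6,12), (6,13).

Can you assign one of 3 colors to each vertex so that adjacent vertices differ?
Suppose a proper 3-coloring c exists. The clique [0, 3, 6] takes 3 distinct colors; by symmetry let c(0) = 1, c(3) = 2, c(6) = 3.
- Vertex 12: neighbors [0, 6] already have colors [1, 3] ⇒ c(12) = 2.
- Vertex 5: neighbors [0, 12] already have colors [1, 2] ⇒ c(5) = 3.
- Vertex 2: neighbors [3, 5] already have colors [2, 3] ⇒ c(2) = 1.
- Vertex 13: neighbors [2, 3, 5] already have colors [1, 2, 3] — all 3 colors blocked. Contradiction.
The forced assignments end in a contradiction, so G has no proper 3-coloring (χ ≥ 4).

No, G is not 3-colorable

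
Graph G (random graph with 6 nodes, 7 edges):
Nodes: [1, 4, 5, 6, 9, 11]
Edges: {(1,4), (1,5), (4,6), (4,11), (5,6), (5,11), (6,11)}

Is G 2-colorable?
The clique on vertices [4, 6, 11] has size 3 > 2, so it alone needs 3 colors.

No, G is not 2-colorable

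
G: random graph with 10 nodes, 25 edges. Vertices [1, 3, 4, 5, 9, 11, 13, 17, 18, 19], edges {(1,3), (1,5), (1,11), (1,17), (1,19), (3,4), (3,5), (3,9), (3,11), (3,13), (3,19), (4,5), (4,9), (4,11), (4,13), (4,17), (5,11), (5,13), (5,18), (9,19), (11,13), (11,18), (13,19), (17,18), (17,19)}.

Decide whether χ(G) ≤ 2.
No, G is not 2-colorable

The clique on vertices [3, 4, 5, 11, 13] has size 5 > 2, so it alone needs 5 colors.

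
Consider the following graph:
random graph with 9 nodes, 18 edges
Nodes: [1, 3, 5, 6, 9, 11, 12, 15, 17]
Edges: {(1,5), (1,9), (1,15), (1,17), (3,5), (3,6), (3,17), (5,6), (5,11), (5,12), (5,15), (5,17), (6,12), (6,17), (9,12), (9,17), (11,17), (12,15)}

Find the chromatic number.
χ(G) = 4

Clique number ω(G) = 4 (lower bound: χ ≥ ω).
The clique on [3, 5, 6, 17] has size 4, forcing χ ≥ 4, and the coloring below uses 4 colors, so χ(G) = 4.
A valid 4-coloring: color 1: [5, 9]; color 2: [12, 17]; color 3: [1, 6, 11]; color 4: [3, 15].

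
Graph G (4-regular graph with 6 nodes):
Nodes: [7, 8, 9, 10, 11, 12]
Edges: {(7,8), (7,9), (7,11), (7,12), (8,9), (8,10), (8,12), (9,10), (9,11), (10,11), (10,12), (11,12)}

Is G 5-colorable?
A valid 5-coloring: color 1: [7, 10]; color 2: [8, 11]; color 3: [9, 12].
(χ(G) = 3 ≤ 5.)

Yes, G is 5-colorable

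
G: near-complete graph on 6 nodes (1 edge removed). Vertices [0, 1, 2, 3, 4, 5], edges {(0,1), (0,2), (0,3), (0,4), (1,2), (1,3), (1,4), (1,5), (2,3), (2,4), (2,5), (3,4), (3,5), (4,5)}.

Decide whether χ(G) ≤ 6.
Yes, G is 6-colorable

A valid 6-coloring: color 1: [1]; color 2: [2]; color 3: [4]; color 4: [3]; color 5: [0, 5].
(χ(G) = 5 ≤ 6.)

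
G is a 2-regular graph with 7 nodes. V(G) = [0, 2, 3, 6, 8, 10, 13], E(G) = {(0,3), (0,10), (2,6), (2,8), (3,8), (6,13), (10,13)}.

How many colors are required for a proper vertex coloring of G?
χ(G) = 3

Clique number ω(G) = 2 (lower bound: χ ≥ ω).
Odd cycle [13, 6, 2, 8, 3, 0, 10] needs 3 colors (χ ≥ 3).
The coloring below uses 3 colors, so χ(G) = 3.
A valid 3-coloring: color 1: [0, 8, 13]; color 2: [2, 3, 10]; color 3: [6].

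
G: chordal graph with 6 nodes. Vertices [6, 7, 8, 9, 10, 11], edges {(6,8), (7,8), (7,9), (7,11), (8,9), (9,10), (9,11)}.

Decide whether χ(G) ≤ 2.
No, G is not 2-colorable

The clique on vertices [7, 8, 9] has size 3 > 2, so it alone needs 3 colors.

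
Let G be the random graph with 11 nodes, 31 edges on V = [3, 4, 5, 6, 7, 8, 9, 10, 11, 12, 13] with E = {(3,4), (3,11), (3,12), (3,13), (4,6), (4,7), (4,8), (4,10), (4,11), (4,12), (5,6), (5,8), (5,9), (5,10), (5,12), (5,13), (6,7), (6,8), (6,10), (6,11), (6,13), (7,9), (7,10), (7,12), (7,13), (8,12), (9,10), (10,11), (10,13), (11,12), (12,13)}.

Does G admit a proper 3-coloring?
No, G is not 3-colorable

The clique on vertices [5, 6, 10, 13] has size 4 > 3, so it alone needs 4 colors.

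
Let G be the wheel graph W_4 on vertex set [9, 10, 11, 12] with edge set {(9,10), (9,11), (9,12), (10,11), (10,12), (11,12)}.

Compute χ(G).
χ(G) = 4

Clique number ω(G) = 4 (lower bound: χ ≥ ω).
The clique on [9, 10, 11, 12] has size 4, forcing χ ≥ 4, and the coloring below uses 4 colors, so χ(G) = 4.
A valid 4-coloring: color 1: [11]; color 2: [12]; color 3: [10]; color 4: [9].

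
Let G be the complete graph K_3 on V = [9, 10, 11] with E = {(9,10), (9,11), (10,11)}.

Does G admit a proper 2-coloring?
No, G is not 2-colorable

The clique on vertices [9, 10, 11] has size 3 > 2, so it alone needs 3 colors.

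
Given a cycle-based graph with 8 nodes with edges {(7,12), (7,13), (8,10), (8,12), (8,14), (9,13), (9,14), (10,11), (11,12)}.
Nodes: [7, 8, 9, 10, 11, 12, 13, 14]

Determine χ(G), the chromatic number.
Clique number ω(G) = 2 (lower bound: χ ≥ ω).
The graph is bipartite (no odd cycle), so 2 colors suffice: χ(G) = 2.
A valid 2-coloring: color 1: [10, 12, 13, 14]; color 2: [7, 8, 9, 11].

χ(G) = 2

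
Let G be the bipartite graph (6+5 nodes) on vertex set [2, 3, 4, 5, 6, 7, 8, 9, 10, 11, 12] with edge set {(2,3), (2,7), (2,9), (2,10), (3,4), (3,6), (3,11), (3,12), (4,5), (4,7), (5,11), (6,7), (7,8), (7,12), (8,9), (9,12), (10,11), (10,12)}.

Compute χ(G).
χ(G) = 2

Clique number ω(G) = 2 (lower bound: χ ≥ ω).
The graph is bipartite (no odd cycle), so 2 colors suffice: χ(G) = 2.
A valid 2-coloring: color 1: [3, 5, 7, 9, 10]; color 2: [2, 4, 6, 8, 11, 12].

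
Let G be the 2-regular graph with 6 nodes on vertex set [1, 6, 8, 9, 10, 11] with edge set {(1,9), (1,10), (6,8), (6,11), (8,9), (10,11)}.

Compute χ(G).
χ(G) = 2

Clique number ω(G) = 2 (lower bound: χ ≥ ω).
The graph is bipartite (no odd cycle), so 2 colors suffice: χ(G) = 2.
A valid 2-coloring: color 1: [6, 9, 10]; color 2: [1, 8, 11].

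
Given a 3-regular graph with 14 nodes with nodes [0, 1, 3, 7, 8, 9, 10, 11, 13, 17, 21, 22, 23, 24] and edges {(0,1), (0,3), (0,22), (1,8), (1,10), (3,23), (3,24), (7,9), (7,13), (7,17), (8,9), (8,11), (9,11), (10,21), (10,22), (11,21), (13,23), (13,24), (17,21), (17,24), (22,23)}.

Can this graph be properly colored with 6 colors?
Yes, G is 6-colorable

A valid 6-coloring: color 1: [1, 9, 21, 23, 24]; color 2: [3, 7, 10, 11]; color 3: [0, 8, 13, 17]; color 4: [22].
(χ(G) = 3 ≤ 6.)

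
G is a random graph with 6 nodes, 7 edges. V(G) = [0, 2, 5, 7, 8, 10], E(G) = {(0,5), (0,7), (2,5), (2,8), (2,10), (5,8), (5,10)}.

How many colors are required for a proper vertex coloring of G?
Clique number ω(G) = 3 (lower bound: χ ≥ ω).
The clique on [2, 5, 8] has size 3, forcing χ ≥ 3, and the coloring below uses 3 colors, so χ(G) = 3.
A valid 3-coloring: color 1: [5, 7]; color 2: [0, 2]; color 3: [8, 10].

χ(G) = 3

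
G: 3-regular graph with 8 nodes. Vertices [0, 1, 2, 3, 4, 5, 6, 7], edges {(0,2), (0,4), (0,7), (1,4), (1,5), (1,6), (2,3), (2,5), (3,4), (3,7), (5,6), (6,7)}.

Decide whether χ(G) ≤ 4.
Yes, G is 4-colorable

A valid 4-coloring: color 1: [4, 5, 7]; color 2: [0, 3, 6]; color 3: [1, 2].
(χ(G) = 3 ≤ 4.)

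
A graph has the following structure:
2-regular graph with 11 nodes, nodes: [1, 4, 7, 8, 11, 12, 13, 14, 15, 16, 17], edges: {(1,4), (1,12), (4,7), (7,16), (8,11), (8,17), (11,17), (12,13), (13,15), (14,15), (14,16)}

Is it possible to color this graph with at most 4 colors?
A valid 4-coloring: color 1: [1, 7, 11, 13, 14]; color 2: [4, 8, 12, 15, 16]; color 3: [17].
(χ(G) = 3 ≤ 4.)

Yes, G is 4-colorable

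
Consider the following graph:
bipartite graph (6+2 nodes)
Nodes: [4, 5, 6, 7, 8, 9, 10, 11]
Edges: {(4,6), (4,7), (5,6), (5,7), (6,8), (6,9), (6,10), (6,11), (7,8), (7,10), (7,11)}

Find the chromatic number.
χ(G) = 2

Clique number ω(G) = 2 (lower bound: χ ≥ ω).
The graph is bipartite (no odd cycle), so 2 colors suffice: χ(G) = 2.
A valid 2-coloring: color 1: [6, 7]; color 2: [4, 5, 8, 9, 10, 11].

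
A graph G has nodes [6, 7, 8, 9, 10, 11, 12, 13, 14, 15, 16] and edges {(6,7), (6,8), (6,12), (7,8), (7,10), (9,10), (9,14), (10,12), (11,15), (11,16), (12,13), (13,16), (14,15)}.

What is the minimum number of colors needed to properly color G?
Clique number ω(G) = 3 (lower bound: χ ≥ ω).
The clique on [6, 7, 8] has size 3, forcing χ ≥ 3, and the coloring below uses 3 colors, so χ(G) = 3.
A valid 3-coloring: color 1: [6, 10, 11, 13, 14]; color 2: [8, 9, 12, 15, 16]; color 3: [7].

χ(G) = 3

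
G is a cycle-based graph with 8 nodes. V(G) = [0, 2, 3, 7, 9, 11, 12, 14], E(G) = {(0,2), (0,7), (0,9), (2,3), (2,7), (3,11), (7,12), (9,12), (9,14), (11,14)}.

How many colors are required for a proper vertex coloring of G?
χ(G) = 3

Clique number ω(G) = 3 (lower bound: χ ≥ ω).
The clique on [0, 2, 7] has size 3, forcing χ ≥ 3, and the coloring below uses 3 colors, so χ(G) = 3.
A valid 3-coloring: color 1: [7, 9, 11]; color 2: [2, 12, 14]; color 3: [0, 3].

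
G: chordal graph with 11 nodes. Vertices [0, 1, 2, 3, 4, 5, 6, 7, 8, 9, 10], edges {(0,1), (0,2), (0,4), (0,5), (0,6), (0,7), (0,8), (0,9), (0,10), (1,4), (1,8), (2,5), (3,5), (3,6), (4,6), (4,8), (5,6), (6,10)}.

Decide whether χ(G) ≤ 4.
A valid 4-coloring: color 1: [0, 3]; color 2: [2, 6, 7, 8, 9]; color 3: [4, 5, 10]; color 4: [1].
(χ(G) = 4 ≤ 4.)

Yes, G is 4-colorable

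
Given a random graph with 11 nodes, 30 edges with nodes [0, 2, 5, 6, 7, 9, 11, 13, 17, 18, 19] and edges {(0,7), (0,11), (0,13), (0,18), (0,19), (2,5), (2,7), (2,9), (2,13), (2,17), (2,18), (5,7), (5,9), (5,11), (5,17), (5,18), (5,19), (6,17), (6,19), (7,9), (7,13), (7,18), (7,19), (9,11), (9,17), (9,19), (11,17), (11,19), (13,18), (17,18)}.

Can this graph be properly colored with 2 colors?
No, G is not 2-colorable

The clique on vertices [0, 7, 13, 18] has size 4 > 2, so it alone needs 4 colors.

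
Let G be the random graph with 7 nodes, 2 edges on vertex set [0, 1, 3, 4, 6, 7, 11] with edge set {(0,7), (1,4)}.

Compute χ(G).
χ(G) = 2

Clique number ω(G) = 2 (lower bound: χ ≥ ω).
The graph is bipartite (no odd cycle), so 2 colors suffice: χ(G) = 2.
A valid 2-coloring: color 1: [3, 4, 6, 7, 11]; color 2: [0, 1].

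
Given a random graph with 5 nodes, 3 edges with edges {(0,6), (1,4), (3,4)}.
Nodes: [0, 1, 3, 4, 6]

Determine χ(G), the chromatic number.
χ(G) = 2

Clique number ω(G) = 2 (lower bound: χ ≥ ω).
The graph is bipartite (no odd cycle), so 2 colors suffice: χ(G) = 2.
A valid 2-coloring: color 1: [4, 6]; color 2: [0, 1, 3].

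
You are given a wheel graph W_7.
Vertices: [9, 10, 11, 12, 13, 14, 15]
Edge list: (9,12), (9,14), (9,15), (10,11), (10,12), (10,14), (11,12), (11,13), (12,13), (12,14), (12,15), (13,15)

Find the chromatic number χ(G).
χ(G) = 3

Clique number ω(G) = 3 (lower bound: χ ≥ ω).
The clique on [9, 12, 14] has size 3, forcing χ ≥ 3, and the coloring below uses 3 colors, so χ(G) = 3.
A valid 3-coloring: color 1: [12]; color 2: [9, 10, 13]; color 3: [11, 14, 15].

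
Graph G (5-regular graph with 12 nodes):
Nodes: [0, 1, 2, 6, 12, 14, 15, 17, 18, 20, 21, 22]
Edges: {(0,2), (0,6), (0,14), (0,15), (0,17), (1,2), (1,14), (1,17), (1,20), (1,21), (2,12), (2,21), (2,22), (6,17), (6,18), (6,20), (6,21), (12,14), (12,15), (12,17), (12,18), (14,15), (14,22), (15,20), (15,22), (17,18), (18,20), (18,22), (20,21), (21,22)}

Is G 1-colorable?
The clique on vertices [0, 14, 15] has size 3 > 1, so it alone needs 3 colors.

No, G is not 1-colorable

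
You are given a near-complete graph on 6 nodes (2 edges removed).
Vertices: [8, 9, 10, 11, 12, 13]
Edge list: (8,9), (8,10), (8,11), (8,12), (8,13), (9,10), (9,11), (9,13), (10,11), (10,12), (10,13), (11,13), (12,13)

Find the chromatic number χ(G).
χ(G) = 5

Clique number ω(G) = 5 (lower bound: χ ≥ ω).
The clique on [8, 9, 10, 11, 13] has size 5, forcing χ ≥ 5, and the coloring below uses 5 colors, so χ(G) = 5.
A valid 5-coloring: color 1: [13]; color 2: [8]; color 3: [10]; color 4: [9, 12]; color 5: [11].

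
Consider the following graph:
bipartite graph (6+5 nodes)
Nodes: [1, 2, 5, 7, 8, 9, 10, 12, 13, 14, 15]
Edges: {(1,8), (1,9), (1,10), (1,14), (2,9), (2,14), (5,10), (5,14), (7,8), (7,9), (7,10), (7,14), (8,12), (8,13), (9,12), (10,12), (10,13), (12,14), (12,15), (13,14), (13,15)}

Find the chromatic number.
χ(G) = 2

Clique number ω(G) = 2 (lower bound: χ ≥ ω).
The graph is bipartite (no odd cycle), so 2 colors suffice: χ(G) = 2.
A valid 2-coloring: color 1: [8, 9, 10, 14, 15]; color 2: [1, 2, 5, 7, 12, 13].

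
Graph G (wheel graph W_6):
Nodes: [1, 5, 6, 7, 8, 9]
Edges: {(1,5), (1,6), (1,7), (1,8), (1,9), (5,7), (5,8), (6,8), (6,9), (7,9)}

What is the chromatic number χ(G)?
χ(G) = 4

Clique number ω(G) = 3 (lower bound: χ ≥ ω).
Odd cycle [8, 5, 7, 9, 6] needs 3 colors (χ ≥ 3).
Vertex 1 is adjacent to every vertex of [5, 6, 7, 8, 9], which already need 3 colors among themselves, so 1 needs a new color (χ ≥ 4).
The coloring below uses 4 colors, so χ(G) = 4.
A valid 4-coloring: color 1: [1]; color 2: [8, 9]; color 3: [5, 6]; color 4: [7].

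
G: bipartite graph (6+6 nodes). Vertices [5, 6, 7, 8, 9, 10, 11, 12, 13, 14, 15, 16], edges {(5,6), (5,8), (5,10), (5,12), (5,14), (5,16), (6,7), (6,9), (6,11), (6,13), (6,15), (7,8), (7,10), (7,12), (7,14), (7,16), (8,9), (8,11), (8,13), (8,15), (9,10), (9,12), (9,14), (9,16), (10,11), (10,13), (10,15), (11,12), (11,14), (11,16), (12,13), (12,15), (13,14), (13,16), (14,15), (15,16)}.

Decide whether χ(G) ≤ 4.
Yes, G is 4-colorable

A valid 4-coloring: color 1: [6, 8, 10, 12, 14, 16]; color 2: [5, 7, 9, 11, 13, 15].
(χ(G) = 2 ≤ 4.)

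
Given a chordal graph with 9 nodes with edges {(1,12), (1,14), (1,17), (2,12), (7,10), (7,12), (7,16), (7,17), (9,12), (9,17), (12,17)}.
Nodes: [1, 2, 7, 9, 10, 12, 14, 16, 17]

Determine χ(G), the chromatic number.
Clique number ω(G) = 3 (lower bound: χ ≥ ω).
The clique on [9, 12, 17] has size 3, forcing χ ≥ 3, and the coloring below uses 3 colors, so χ(G) = 3.
A valid 3-coloring: color 1: [10, 12, 14, 16]; color 2: [2, 17]; color 3: [1, 7, 9].

χ(G) = 3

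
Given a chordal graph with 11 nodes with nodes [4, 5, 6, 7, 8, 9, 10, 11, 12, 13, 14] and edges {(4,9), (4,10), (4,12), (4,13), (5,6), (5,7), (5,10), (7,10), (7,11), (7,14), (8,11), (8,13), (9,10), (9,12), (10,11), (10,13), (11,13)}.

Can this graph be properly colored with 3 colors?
Yes, G is 3-colorable

A valid 3-coloring: color 1: [6, 8, 10, 12, 14]; color 2: [7, 9, 13]; color 3: [4, 5, 11].
(χ(G) = 3 ≤ 3.)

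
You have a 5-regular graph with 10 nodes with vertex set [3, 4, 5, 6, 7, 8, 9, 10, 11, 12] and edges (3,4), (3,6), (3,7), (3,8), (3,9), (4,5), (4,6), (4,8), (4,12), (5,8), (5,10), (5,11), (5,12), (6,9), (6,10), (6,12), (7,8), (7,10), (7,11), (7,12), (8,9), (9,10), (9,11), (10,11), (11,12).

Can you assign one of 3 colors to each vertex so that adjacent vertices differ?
Odd cycle [6, 12, 5, 8, 3] needs 3 colors (χ ≥ 3).
Vertex 4 is adjacent to every vertex of [3, 5, 6, 8, 12], which already need 3 colors among themselves, so 4 needs a new color (χ ≥ 4).
Hence χ(G) ≥ 4 > 3, so no proper 3-coloring exists.

No, G is not 3-colorable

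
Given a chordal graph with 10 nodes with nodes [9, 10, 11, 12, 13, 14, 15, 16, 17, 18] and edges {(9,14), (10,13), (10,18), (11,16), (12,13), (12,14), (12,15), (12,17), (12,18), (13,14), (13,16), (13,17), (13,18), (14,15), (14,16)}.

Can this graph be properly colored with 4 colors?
A valid 4-coloring: color 1: [9, 11, 13, 15]; color 2: [10, 12, 16]; color 3: [14, 17, 18].
(χ(G) = 3 ≤ 4.)

Yes, G is 4-colorable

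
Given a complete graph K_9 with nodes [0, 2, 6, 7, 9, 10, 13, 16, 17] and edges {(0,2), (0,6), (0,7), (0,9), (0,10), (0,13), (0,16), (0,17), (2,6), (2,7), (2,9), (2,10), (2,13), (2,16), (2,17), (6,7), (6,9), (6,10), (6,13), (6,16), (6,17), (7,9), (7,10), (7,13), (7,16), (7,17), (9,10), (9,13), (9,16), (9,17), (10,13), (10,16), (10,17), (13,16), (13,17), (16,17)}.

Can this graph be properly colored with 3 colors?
The clique on vertices [0, 2, 6, 7, 9, 10, 13, 16, 17] has size 9 > 3, so it alone needs 9 colors.

No, G is not 3-colorable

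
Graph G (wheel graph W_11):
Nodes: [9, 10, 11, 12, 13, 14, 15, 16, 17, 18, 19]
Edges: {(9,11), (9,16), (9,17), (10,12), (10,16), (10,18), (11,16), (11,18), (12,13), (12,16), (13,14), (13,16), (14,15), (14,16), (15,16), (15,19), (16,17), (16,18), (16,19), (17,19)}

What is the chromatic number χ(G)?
χ(G) = 3

Clique number ω(G) = 3 (lower bound: χ ≥ ω).
The clique on [9, 16, 17] has size 3, forcing χ ≥ 3, and the coloring below uses 3 colors, so χ(G) = 3.
A valid 3-coloring: color 1: [16]; color 2: [10, 11, 13, 15, 17]; color 3: [9, 12, 14, 18, 19].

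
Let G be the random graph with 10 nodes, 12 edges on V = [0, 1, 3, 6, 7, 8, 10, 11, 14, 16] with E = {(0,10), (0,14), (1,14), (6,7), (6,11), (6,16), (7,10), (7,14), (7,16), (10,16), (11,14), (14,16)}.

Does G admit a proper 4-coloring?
A valid 4-coloring: color 1: [3, 6, 8, 10, 14]; color 2: [0, 1, 11, 16]; color 3: [7].
(χ(G) = 3 ≤ 4.)

Yes, G is 4-colorable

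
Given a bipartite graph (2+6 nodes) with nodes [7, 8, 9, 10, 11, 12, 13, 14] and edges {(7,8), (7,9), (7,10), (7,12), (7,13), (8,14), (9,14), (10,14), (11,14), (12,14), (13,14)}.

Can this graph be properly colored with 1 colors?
Edge (8,14) forces its endpoints to differ, so 1 color is not enough.

No, G is not 1-colorable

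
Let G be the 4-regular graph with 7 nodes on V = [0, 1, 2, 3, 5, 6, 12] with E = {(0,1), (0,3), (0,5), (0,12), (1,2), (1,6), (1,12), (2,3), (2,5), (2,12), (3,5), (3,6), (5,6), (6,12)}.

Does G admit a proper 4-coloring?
A valid 4-coloring: color 1: [0, 2, 6]; color 2: [1, 5]; color 3: [3, 12].
(χ(G) = 3 ≤ 4.)

Yes, G is 4-colorable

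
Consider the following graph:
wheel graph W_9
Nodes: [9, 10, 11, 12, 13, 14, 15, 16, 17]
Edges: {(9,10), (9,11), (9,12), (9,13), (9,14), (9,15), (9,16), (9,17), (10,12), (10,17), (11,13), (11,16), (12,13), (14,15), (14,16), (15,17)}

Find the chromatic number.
χ(G) = 3

Clique number ω(G) = 3 (lower bound: χ ≥ ω).
The clique on [9, 10, 17] has size 3, forcing χ ≥ 3, and the coloring below uses 3 colors, so χ(G) = 3.
A valid 3-coloring: color 1: [9]; color 2: [10, 13, 15, 16]; color 3: [11, 12, 14, 17].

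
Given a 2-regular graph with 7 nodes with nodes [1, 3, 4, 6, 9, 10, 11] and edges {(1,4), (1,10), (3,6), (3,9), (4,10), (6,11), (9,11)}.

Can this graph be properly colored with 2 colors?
No, G is not 2-colorable

The clique on vertices [1, 4, 10] has size 3 > 2, so it alone needs 3 colors.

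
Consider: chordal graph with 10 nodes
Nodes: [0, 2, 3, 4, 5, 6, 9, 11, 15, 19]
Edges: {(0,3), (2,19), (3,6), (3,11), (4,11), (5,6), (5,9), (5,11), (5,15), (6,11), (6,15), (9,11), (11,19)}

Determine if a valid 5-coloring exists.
A valid 5-coloring: color 1: [0, 2, 11, 15]; color 2: [3, 4, 5, 19]; color 3: [6, 9].
(χ(G) = 3 ≤ 5.)

Yes, G is 5-colorable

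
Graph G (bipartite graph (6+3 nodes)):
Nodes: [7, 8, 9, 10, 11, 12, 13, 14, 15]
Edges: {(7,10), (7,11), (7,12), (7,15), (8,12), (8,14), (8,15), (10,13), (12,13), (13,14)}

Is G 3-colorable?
Yes, G is 3-colorable

A valid 3-coloring: color 1: [7, 8, 9, 13]; color 2: [10, 11, 12, 14, 15].
(χ(G) = 2 ≤ 3.)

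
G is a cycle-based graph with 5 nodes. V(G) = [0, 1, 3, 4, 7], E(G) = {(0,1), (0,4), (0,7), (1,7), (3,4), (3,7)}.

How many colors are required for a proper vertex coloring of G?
Clique number ω(G) = 3 (lower bound: χ ≥ ω).
The clique on [0, 1, 7] has size 3, forcing χ ≥ 3, and the coloring below uses 3 colors, so χ(G) = 3.
A valid 3-coloring: color 1: [0, 3]; color 2: [4, 7]; color 3: [1].

χ(G) = 3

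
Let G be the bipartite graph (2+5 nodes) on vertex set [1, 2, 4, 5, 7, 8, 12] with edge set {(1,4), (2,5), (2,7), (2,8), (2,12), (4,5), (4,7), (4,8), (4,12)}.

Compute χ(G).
Clique number ω(G) = 2 (lower bound: χ ≥ ω).
The graph is bipartite (no odd cycle), so 2 colors suffice: χ(G) = 2.
A valid 2-coloring: color 1: [2, 4]; color 2: [1, 5, 7, 8, 12].

χ(G) = 2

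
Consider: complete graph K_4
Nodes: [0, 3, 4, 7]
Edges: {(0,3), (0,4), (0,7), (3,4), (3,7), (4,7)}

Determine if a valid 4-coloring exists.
A valid 4-coloring: color 1: [7]; color 2: [3]; color 3: [4]; color 4: [0].
(χ(G) = 4 ≤ 4.)

Yes, G is 4-colorable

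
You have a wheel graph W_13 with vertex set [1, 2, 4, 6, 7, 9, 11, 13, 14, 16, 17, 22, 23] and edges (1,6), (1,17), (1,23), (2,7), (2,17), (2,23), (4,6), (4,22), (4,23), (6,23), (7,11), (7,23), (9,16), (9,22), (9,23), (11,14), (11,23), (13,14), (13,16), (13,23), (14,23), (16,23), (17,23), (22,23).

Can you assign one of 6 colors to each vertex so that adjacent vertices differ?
Yes, G is 6-colorable

A valid 6-coloring: color 1: [23]; color 2: [1, 2, 4, 9, 11, 13]; color 3: [6, 7, 14, 16, 17, 22].
(χ(G) = 3 ≤ 6.)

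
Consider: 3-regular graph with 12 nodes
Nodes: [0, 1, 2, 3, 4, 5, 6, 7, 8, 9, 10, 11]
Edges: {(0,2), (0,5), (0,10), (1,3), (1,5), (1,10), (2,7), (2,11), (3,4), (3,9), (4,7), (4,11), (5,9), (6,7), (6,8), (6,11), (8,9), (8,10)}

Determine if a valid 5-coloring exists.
Yes, G is 5-colorable

A valid 5-coloring: color 1: [0, 1, 7, 8, 11]; color 2: [2, 4, 6, 9, 10]; color 3: [3, 5].
(χ(G) = 3 ≤ 5.)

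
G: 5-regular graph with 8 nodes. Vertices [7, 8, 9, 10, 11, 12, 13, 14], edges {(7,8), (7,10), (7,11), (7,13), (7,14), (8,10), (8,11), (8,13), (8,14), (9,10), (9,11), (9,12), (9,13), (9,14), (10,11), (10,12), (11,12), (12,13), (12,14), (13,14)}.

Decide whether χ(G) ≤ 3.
The clique on vertices [9, 10, 11, 12] has size 4 > 3, so it alone needs 4 colors.

No, G is not 3-colorable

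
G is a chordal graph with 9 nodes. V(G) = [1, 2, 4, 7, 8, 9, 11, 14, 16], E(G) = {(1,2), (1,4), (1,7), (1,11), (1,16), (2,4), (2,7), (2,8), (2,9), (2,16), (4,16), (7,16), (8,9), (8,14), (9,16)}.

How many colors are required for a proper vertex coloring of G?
χ(G) = 4

Clique number ω(G) = 4 (lower bound: χ ≥ ω).
The clique on [1, 2, 4, 16] has size 4, forcing χ ≥ 4, and the coloring below uses 4 colors, so χ(G) = 4.
A valid 4-coloring: color 1: [2, 11, 14]; color 2: [8, 16]; color 3: [1, 9]; color 4: [4, 7].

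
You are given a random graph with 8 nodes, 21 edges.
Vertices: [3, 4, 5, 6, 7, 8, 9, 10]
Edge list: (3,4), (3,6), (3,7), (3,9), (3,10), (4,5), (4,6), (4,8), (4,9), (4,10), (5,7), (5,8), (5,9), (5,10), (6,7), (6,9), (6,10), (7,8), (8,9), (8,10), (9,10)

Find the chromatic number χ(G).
Clique number ω(G) = 5 (lower bound: χ ≥ ω).
The clique on [4, 5, 8, 9, 10] has size 5, forcing χ ≥ 5, and the coloring below uses 5 colors, so χ(G) = 5.
A valid 5-coloring: color 1: [7, 9]; color 2: [4]; color 3: [10]; color 4: [3, 8]; color 5: [5, 6].

χ(G) = 5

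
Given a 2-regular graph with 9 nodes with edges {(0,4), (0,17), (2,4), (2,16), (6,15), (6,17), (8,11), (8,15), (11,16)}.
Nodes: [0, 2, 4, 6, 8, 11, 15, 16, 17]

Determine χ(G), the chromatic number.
χ(G) = 3

Clique number ω(G) = 2 (lower bound: χ ≥ ω).
Odd cycle [8, 15, 6, 17, 0, 4, 2, 16, 11] needs 3 colors (χ ≥ 3).
The coloring below uses 3 colors, so χ(G) = 3.
A valid 3-coloring: color 1: [4, 6, 8, 16]; color 2: [0, 2, 11, 15]; color 3: [17].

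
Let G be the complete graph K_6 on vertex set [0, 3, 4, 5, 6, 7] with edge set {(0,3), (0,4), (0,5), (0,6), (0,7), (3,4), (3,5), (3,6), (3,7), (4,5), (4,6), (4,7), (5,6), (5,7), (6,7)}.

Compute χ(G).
Clique number ω(G) = 6 (lower bound: χ ≥ ω).
The clique on [0, 3, 4, 5, 6, 7] has size 6, forcing χ ≥ 6, and the coloring below uses 6 colors, so χ(G) = 6.
A valid 6-coloring: color 1: [7]; color 2: [3]; color 3: [5]; color 4: [4]; color 5: [6]; color 6: [0].

χ(G) = 6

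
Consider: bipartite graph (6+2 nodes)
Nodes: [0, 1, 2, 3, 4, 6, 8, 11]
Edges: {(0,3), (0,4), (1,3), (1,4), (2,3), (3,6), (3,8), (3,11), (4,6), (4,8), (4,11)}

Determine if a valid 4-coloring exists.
Yes, G is 4-colorable

A valid 4-coloring: color 1: [3, 4]; color 2: [0, 1, 2, 6, 8, 11].
(χ(G) = 2 ≤ 4.)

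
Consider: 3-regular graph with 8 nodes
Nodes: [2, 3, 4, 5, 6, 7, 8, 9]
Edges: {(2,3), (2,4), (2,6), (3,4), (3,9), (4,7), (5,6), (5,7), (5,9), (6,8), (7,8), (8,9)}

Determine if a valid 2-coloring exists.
No, G is not 2-colorable

The clique on vertices [2, 3, 4] has size 3 > 2, so it alone needs 3 colors.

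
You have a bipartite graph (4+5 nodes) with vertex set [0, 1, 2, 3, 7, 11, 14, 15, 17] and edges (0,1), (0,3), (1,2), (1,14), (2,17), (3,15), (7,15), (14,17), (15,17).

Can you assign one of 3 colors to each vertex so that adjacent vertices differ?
Yes, G is 3-colorable

A valid 3-coloring: color 1: [1, 3, 7, 11, 17]; color 2: [0, 2, 14, 15].
(χ(G) = 2 ≤ 3.)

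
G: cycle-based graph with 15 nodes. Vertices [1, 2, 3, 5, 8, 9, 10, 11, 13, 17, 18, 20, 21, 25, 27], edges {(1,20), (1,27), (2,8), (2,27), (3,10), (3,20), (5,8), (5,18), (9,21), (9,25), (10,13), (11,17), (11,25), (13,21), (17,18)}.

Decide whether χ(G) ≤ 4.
Yes, G is 4-colorable

A valid 4-coloring: color 1: [8, 9, 11, 13, 18, 20, 27]; color 2: [1, 2, 3, 5, 17, 21, 25]; color 3: [10].
(χ(G) = 3 ≤ 4.)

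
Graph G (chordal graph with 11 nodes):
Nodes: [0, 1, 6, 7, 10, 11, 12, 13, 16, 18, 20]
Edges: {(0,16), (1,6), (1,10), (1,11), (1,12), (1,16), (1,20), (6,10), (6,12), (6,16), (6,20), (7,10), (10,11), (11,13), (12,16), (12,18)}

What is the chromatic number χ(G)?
Clique number ω(G) = 4 (lower bound: χ ≥ ω).
The clique on [1, 6, 12, 16] has size 4, forcing χ ≥ 4, and the coloring below uses 4 colors, so χ(G) = 4.
A valid 4-coloring: color 1: [0, 1, 7, 13, 18]; color 2: [6, 11]; color 3: [10, 12, 20]; color 4: [16].

χ(G) = 4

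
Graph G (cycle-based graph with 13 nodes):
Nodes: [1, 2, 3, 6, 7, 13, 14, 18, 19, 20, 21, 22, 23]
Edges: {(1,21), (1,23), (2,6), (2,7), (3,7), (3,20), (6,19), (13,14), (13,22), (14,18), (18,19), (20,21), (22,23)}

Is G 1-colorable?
No, G is not 1-colorable

Edge (1,21) forces its endpoints to differ, so 1 color is not enough.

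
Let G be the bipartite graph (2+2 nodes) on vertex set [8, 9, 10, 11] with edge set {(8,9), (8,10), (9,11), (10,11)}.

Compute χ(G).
Clique number ω(G) = 2 (lower bound: χ ≥ ω).
The graph is bipartite (no odd cycle), so 2 colors suffice: χ(G) = 2.
A valid 2-coloring: color 1: [9, 10]; color 2: [8, 11].

χ(G) = 2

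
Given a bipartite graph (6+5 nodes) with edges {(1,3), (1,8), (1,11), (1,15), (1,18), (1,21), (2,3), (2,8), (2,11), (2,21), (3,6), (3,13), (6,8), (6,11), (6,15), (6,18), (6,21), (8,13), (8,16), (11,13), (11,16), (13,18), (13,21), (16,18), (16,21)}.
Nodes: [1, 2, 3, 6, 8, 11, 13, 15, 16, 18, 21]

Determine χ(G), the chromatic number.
χ(G) = 2

Clique number ω(G) = 2 (lower bound: χ ≥ ω).
The graph is bipartite (no odd cycle), so 2 colors suffice: χ(G) = 2.
A valid 2-coloring: color 1: [1, 2, 6, 13, 16]; color 2: [3, 8, 11, 15, 18, 21].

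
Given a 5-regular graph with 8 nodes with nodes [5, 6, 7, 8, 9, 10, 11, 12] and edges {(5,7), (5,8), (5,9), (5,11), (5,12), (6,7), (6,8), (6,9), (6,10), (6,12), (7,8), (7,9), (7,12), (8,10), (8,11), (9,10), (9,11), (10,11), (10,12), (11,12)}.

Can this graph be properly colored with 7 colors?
Yes, G is 7-colorable

A valid 7-coloring: color 1: [7, 11]; color 2: [8, 9, 12]; color 3: [5, 10]; color 4: [6].
(χ(G) = 4 ≤ 7.)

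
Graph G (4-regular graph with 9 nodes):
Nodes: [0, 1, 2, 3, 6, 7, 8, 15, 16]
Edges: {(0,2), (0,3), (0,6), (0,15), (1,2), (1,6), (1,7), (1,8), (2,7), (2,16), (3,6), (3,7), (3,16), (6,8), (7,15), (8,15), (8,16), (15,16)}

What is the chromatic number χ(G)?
χ(G) = 4

Clique number ω(G) = 3 (lower bound: χ ≥ ω).
Suppose a proper 3-coloring c exists. The clique [0, 3, 6] takes 3 distinct colors; by symmetry let c(0) = 1, c(3) = 2, c(6) = 3.
- Vertex 1: neighbors [6] already have colors [3]; try each remaining color.
- Case c(1) = 1:
  - Vertex 7: neighbors [1, 3] already have colors [1, 2] ⇒ c(7) = 3.
  - Vertex 8: neighbors [1, 6] already have colors [1, 3] ⇒ c(8) = 2.
  - Vertex 15: neighbors [0, 8, 7] already have colors [1, 2, 3] — all 3 colors blocked. Contradiction.
- Case c(1) = 2:
  - Vertex 2: neighbors [0, 1] already have colors [1, 2] ⇒ c(2) = 3.
  - Vertex 8: neighbors [1, 6] already have colors [2, 3] ⇒ c(8) = 1.
  - Vertex 16: neighbors [8, 3, 2] already have colors [1, 2, 3] — all 3 colors blocked. Contradiction.
Every case ends in a contradiction, so G has no proper 3-coloring (χ ≥ 4).
The coloring below uses 4 colors, so χ(G) = 4.
A valid 4-coloring: color 1: [6, 7, 16]; color 2: [1, 3, 15]; color 3: [2, 8]; color 4: [0].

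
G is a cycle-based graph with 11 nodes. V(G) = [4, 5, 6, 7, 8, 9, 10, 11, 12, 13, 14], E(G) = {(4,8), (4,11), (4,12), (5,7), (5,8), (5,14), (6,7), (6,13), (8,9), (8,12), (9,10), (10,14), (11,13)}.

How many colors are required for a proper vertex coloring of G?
χ(G) = 3

Clique number ω(G) = 3 (lower bound: χ ≥ ω).
The clique on [4, 8, 12] has size 3, forcing χ ≥ 3, and the coloring below uses 3 colors, so χ(G) = 3.
A valid 3-coloring: color 1: [7, 8, 11, 14]; color 2: [4, 5, 6, 10]; color 3: [9, 12, 13].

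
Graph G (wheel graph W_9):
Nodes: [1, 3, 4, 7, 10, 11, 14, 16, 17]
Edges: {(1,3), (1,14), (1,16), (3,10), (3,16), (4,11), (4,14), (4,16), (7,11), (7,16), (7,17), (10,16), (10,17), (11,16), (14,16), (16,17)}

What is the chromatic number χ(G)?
Clique number ω(G) = 3 (lower bound: χ ≥ ω).
The clique on [1, 3, 16] has size 3, forcing χ ≥ 3, and the coloring below uses 3 colors, so χ(G) = 3.
A valid 3-coloring: color 1: [16]; color 2: [3, 11, 14, 17]; color 3: [1, 4, 7, 10].

χ(G) = 3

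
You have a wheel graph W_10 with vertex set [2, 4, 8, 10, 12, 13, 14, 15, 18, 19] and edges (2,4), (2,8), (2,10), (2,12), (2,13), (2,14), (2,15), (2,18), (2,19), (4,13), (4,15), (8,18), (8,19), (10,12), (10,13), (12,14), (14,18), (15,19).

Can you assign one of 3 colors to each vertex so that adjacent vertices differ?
No, G is not 3-colorable

Odd cycle [18, 14, 12, 10, 13, 4, 15, 19, 8] needs 3 colors (χ ≥ 3).
Vertex 2 is adjacent to every vertex of [4, 8, 10, 12, 13, 14, 15, 18, 19], which already need 3 colors among themselves, so 2 needs a new color (χ ≥ 4).
Hence χ(G) ≥ 4 > 3, so no proper 3-coloring exists.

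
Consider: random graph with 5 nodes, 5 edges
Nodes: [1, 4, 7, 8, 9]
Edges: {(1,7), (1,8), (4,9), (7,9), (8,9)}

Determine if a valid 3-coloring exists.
Yes, G is 3-colorable

A valid 3-coloring: color 1: [1, 9]; color 2: [4, 7, 8].
(χ(G) = 2 ≤ 3.)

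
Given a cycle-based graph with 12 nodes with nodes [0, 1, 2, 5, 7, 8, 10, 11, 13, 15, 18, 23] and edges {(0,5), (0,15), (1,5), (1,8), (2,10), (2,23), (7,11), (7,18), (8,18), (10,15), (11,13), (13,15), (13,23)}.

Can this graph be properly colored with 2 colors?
No, G is not 2-colorable

Odd cycle [15, 10, 2, 23, 13] needs 3 colors (χ ≥ 3).
Hence χ(G) ≥ 3 > 2, so no proper 2-coloring exists.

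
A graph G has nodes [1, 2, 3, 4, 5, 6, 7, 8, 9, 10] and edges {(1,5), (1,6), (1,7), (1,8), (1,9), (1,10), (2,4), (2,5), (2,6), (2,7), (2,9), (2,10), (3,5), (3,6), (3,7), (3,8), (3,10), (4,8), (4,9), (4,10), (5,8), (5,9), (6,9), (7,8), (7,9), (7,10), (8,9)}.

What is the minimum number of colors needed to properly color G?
χ(G) = 4

Clique number ω(G) = 4 (lower bound: χ ≥ ω).
The clique on [1, 5, 8, 9] has size 4, forcing χ ≥ 4, and the coloring below uses 4 colors, so χ(G) = 4.
A valid 4-coloring: color 1: [3, 9]; color 2: [1, 2]; color 3: [4, 5, 6, 7]; color 4: [8, 10].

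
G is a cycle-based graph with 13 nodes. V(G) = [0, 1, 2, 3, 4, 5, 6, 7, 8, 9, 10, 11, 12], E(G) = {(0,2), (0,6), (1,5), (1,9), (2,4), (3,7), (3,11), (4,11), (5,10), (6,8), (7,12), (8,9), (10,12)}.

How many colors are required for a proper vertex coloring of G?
Clique number ω(G) = 2 (lower bound: χ ≥ ω).
Odd cycle [11, 3, 7, 12, 10, 5, 1, 9, 8, 6, 0, 2, 4] needs 3 colors (χ ≥ 3).
The coloring below uses 3 colors, so χ(G) = 3.
A valid 3-coloring: color 1: [1, 2, 7, 8, 10, 11]; color 2: [3, 4, 5, 6, 9, 12]; color 3: [0].

χ(G) = 3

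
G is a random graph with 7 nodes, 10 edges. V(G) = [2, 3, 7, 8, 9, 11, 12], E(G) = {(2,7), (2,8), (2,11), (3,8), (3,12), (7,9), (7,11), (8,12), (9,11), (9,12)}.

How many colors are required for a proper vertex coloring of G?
χ(G) = 3

Clique number ω(G) = 3 (lower bound: χ ≥ ω).
The clique on [7, 9, 11] has size 3, forcing χ ≥ 3, and the coloring below uses 3 colors, so χ(G) = 3.
A valid 3-coloring: color 1: [2, 3, 9]; color 2: [11, 12]; color 3: [7, 8].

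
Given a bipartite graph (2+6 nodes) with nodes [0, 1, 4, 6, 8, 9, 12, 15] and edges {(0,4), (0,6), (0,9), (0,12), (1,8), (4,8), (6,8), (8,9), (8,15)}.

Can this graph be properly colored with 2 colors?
Yes, G is 2-colorable

A valid 2-coloring: color 1: [0, 8]; color 2: [1, 4, 6, 9, 12, 15].
(χ(G) = 2 ≤ 2.)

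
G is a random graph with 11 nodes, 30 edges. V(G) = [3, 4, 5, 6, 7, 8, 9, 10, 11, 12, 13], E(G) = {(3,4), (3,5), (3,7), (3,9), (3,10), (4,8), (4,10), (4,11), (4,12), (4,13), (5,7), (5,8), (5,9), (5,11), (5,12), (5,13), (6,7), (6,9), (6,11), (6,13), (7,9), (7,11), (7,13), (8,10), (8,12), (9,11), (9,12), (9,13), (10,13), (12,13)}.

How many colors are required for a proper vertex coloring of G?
Clique number ω(G) = 4 (lower bound: χ ≥ ω).
The clique on [5, 9, 12, 13] has size 4, forcing χ ≥ 4, and the coloring below uses 4 colors, so χ(G) = 4.
A valid 4-coloring: color 1: [8, 9]; color 2: [4, 5, 6]; color 3: [3, 11, 13]; color 4: [7, 10, 12].

χ(G) = 4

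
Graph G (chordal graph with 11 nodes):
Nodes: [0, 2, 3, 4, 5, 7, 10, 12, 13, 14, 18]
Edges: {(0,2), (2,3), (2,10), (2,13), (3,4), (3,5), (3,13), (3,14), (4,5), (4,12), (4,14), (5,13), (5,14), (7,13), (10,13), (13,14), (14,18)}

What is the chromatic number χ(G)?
χ(G) = 4

Clique number ω(G) = 4 (lower bound: χ ≥ ω).
The clique on [3, 4, 5, 14] has size 4, forcing χ ≥ 4, and the coloring below uses 4 colors, so χ(G) = 4.
A valid 4-coloring: color 1: [0, 4, 13, 18]; color 2: [3, 7, 10, 12]; color 3: [2, 14]; color 4: [5].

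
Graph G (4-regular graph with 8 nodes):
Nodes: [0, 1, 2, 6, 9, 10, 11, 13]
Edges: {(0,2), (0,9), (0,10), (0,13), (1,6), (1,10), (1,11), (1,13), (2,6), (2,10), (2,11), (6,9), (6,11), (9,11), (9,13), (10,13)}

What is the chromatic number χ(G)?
χ(G) = 4

Clique number ω(G) = 3 (lower bound: χ ≥ ω).
Suppose a proper 3-coloring c exists. The clique [0, 2, 10] takes 3 distinct colors; by symmetry let c(0) = 1, c(2) = 2, c(10) = 3.
- Vertex 13: neighbors [0, 10] already have colors [1, 3] ⇒ c(13) = 2.
- Vertex 1: neighbors [13, 10] already have colors [2, 3] ⇒ c(1) = 1.
- Vertex 6: neighbors [1, 2] already have colors [1, 2] ⇒ c(6) = 3.
- Vertex 9: neighbors [0, 13, 6] already have colors [1, 2, 3] — all 3 colors blocked. Contradiction.
The forced assignments end in a contradiction, so G has no proper 3-coloring (χ ≥ 4).
The coloring below uses 4 colors, so χ(G) = 4.
A valid 4-coloring: color 1: [0, 6]; color 2: [11, 13]; color 3: [9, 10]; color 4: [1, 2].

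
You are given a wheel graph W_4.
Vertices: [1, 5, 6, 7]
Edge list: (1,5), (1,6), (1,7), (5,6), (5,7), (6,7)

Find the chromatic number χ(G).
Clique number ω(G) = 4 (lower bound: χ ≥ ω).
The clique on [1, 5, 6, 7] has size 4, forcing χ ≥ 4, and the coloring below uses 4 colors, so χ(G) = 4.
A valid 4-coloring: color 1: [7]; color 2: [1]; color 3: [5]; color 4: [6].

χ(G) = 4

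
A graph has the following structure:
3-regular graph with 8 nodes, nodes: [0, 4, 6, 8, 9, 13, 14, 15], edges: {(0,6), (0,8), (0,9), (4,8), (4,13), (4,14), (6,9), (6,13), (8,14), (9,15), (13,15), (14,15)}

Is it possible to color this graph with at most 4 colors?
Yes, G is 4-colorable

A valid 4-coloring: color 1: [8, 9, 13]; color 2: [4, 6, 15]; color 3: [0, 14].
(χ(G) = 3 ≤ 4.)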